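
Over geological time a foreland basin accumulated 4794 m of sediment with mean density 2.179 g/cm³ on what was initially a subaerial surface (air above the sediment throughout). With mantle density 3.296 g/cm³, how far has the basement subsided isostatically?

Subaerial load: s = t ρ_sed / ρ_m = 4794 m × 2.179/3.296 = 3170 m.

3170 m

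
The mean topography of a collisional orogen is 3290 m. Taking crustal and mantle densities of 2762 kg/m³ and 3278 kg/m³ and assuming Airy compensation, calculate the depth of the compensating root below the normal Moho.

17600 m

In Airy isostatic equilibrium: the weight of the topography is balanced by the buoyancy of the root, ρ_c h = (ρ_m − ρ_c) r.
r = h · ρ_c / (ρ_m − ρ_c) = 3290 m × 2762 / (3278 − 2762) = 17600 m.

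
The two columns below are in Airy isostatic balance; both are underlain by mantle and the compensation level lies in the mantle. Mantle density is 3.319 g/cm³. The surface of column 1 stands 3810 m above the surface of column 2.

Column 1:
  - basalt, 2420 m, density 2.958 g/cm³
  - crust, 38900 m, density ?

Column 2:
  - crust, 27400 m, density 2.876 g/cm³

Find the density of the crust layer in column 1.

Take the compensation level at the base of the deeper column (depth z_c below the surface of column 1) and equate Σ ρ_i t_i down to z_c; mantle fills any gap and the z_c terms cancel.
Column 1: 2420×2.958 + 38900×ρ + (z_c − 41320)×3.319
Column 2: 3810×0 + 27400×2.876 + (z_c − 3810 − 27400)×3.319
The z_c×3.319 term appears on both sides and cancels. Collect the known terms of each column as K = Σ(ρt)_known − 3.319 × (depth of known layers): K_1 = 7158.36 − 3.319×41320 = −129982.72; K_2 = 78802.4 − 3.319×(3810 + 27400) = −24783.59.
Balance: K_1 + 38900×ρ = K_2, so ρ = (K_2 − K_1)/38900 = 105199/38900 = 2.7 g/cm³.

2.7 g/cm³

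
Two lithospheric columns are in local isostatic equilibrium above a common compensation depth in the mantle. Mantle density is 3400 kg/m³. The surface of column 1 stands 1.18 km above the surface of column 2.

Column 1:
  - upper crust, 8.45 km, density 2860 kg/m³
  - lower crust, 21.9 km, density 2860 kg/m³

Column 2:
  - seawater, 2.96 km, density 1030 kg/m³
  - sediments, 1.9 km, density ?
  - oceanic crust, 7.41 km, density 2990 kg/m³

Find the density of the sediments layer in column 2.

2180 kg/m³

Take the compensation level at the base of the deeper column (depth z_c below the surface of column 1) and equate Σ ρ_i t_i down to z_c; mantle fills any gap and the z_c terms cancel.
Column 1: 8.45×2860 + 21.9×2860 + (z_c − 30.35)×3400
Column 2: 1.18×0 + 2.96×1030 + 1.9×ρ + 7.41×2990 + (z_c − 1.18 − 12.27)×3400
The z_c×3400 term appears on both sides and cancels. Collect the known terms of each column as K = Σ(ρt)_known − 3400 × (depth of known layers): K_1 = 86801 − 3400×30.35 = −16389; K_2 = 25204.7 − 3400×(1.18 + 12.27) = −20525.3.
Balance: K_1 = K_2 + 1.9×ρ, so ρ = (K_1 − K_2)/1.9 = 4136.3/1.9 = 2180 kg/m³.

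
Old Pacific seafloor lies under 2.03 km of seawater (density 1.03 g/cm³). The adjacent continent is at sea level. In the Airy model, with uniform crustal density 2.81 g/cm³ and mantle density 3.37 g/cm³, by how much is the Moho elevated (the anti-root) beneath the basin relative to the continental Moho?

6.45 km

Balancing pressure at the compensation depth: replacing crust with seawater at the top is compensated by replacing crust with mantle at the base: d (ρ_c − ρ_w) = a (ρ_m − ρ_c).
a = d (ρ_c − ρ_w)/(ρ_m − ρ_c) = 2.03 km × 1.78/0.56 = 6.45 km.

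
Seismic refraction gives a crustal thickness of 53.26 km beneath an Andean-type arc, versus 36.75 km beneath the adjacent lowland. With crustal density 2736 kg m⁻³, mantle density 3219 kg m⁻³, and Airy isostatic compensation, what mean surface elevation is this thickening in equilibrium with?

2.48 km

Excess crust Δ = 53.26 km − 36.75 km = 16.51 km, split between elevation h and root r with h + r = Δ.
Airy balance ρ_c h = (ρ_m − ρ_c) r gives r = h ρ_c/(ρ_m − ρ_c), so h (1 + ρ_c/(ρ_m − ρ_c)) = Δ, i.e. h = Δ (ρ_m − ρ_c)/ρ_m.
h = 16.51 km × 483/3219 = 2.48 km.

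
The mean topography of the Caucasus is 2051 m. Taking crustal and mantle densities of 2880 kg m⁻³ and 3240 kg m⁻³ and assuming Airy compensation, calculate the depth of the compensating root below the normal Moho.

For local isostatic compensation: the weight of the topography is balanced by the buoyancy of the root, ρ_c h = (ρ_m − ρ_c) r.
r = h · ρ_c / (ρ_m − ρ_c) = 2051 m × 2880 / (3240 − 2880) = 16400 m.

16400 m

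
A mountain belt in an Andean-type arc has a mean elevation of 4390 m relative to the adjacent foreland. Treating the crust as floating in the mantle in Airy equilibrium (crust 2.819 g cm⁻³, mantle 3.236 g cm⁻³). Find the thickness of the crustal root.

29700 m

Isostatic balance requires: the weight of the topography is balanced by the buoyancy of the root, ρ_c h = (ρ_m − ρ_c) r.
r = h · ρ_c / (ρ_m − ρ_c) = 4390 m × 2.819 / (3.236 − 2.819) = 29700 m.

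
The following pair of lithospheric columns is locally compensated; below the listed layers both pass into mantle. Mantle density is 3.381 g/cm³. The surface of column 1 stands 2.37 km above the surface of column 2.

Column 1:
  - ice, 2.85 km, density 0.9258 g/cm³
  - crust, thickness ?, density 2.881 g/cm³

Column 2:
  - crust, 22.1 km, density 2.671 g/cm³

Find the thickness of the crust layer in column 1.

Take the compensation level at the base of the deeper column (depth z_c below the surface of column 1) and equate Σ ρ_i t_i down to z_c; mantle fills any gap and the z_c terms cancel.
Column 1: 2.85×0.9258 + x×2.881 + (z_c − 2.85 − x)×3.381
Column 2: 2.37×0 + 22.1×2.671 + (z_c − 2.37 − 22.1)×3.381
The z_c×3.381 term appears on both sides and cancels. Collect the known terms of each column as K = Σ(ρt)_known − 3.381 × (depth of known layers): K_1 = 2.63853 − 3.381×2.85 = −6.99732; K_2 = 59.0291 − 3.381×(2.37 + 22.1) = −23.70397.
Balance: K_1 − x×(3.381 − 2.881) = K_2, so x = (K_1 − K_2)/(3.381 − 2.881) = 16.7066/0.5 = 33.4 km.

33.4 km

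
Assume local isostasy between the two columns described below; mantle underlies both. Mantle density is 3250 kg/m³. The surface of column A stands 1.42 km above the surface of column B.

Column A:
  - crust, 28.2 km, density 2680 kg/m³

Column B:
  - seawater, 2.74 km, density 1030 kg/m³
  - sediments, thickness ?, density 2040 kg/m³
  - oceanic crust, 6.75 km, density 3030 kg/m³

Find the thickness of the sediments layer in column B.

3.22 km

Take the compensation level at the base of the deeper column (depth z_c below the surface of column A) and equate Σ ρ_i t_i down to z_c; mantle fills any gap and the z_c terms cancel.
Column A: 28.2×2680 + (z_c − 28.2)×3250
Column B: 1.42×0 + 2.74×1030 + x×2040 + 6.75×3030 + (z_c − 1.42 − 9.49 − x)×3250
The z_c×3250 term appears on both sides and cancels. Collect the known terms of each column as K = Σ(ρt)_known − 3250 × (depth of known layers): K_A = 75576 − 3250×28.2 = −16074; K_B = 23274.7 − 3250×(1.42 + 9.49) = −12182.8.
Balance: K_A = K_B − x×(3250 − 2040), so x = (K_B − K_A)/(3250 − 2040) = 3891.2/1210 = 3.22 km.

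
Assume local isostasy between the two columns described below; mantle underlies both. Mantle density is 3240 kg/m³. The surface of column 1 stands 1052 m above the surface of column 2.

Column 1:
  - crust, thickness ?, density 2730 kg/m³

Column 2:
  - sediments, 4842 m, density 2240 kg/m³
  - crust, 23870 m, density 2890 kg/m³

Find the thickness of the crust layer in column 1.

32600 m

Take the compensation level at the base of the deeper column (depth z_c below the surface of column 1) and equate Σ ρ_i t_i down to z_c; mantle fills any gap and the z_c terms cancel.
Column 1: x×2730 + (z_c − 0 − x)×3240
Column 2: 1052×0 + 4842×2240 + 23870×2890 + (z_c − 1052 − 28712)×3240
The z_c×3240 term appears on both sides and cancels. Collect the known terms of each column as K = Σ(ρt)_known − 3240 × (depth of known layers): K_1 = 0 − 3240×0 = 0; K_2 = 79830380 − 3240×(1052 + 28712) = −16604980.
Balance: K_1 − x×(3240 − 2730) = K_2, so x = (K_1 − K_2)/(3240 − 2730) = 16605000/510 = 32600 m.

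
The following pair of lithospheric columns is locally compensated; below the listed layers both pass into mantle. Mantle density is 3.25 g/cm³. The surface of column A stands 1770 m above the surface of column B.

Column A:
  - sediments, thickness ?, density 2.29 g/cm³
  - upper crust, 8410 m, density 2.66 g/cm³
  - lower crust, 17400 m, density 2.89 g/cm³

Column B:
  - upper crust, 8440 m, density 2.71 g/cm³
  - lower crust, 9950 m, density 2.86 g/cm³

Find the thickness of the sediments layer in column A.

3090 m

Take the compensation level at the base of the deeper column (depth z_c below the surface of column A) and equate Σ ρ_i t_i down to z_c; mantle fills any gap and the z_c terms cancel.
Column A: x×2.29 + 8410×2.66 + 17400×2.89 + (z_c − 25810 − x)×3.25
Column B: 1770×0 + 8440×2.71 + 9950×2.86 + (z_c − 1770 − 18390)×3.25
The z_c×3.25 term appears on both sides and cancels. Collect the known terms of each column as K = Σ(ρt)_known − 3.25 × (depth of known layers): K_A = 72656.6 − 3.25×25810 = −11225.9; K_B = 51329.4 − 3.25×(1770 + 18390) = −14190.6.
Balance: K_A − x×(3.25 − 2.29) = K_B, so x = (K_A − K_B)/(3.25 − 2.29) = 2964.7/0.96 = 3090 m.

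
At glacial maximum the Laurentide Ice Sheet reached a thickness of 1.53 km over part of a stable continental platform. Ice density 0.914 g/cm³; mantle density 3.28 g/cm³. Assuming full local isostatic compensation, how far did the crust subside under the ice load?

Balancing pressure at the compensation depth: the ice load ρ_ice t is balanced by mantle displaced below, ρ_m s.
s = t ρ_ice / ρ_m = 1.53 km × 0.914/3.28 = 0.426 km.

0.426 km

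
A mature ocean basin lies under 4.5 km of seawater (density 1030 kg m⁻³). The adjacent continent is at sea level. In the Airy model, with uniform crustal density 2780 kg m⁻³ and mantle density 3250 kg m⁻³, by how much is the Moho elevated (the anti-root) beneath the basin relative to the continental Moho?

By Archimedes' principle applied to the lithosphere: replacing crust with seawater at the top is compensated by replacing crust with mantle at the base: d (ρ_c − ρ_w) = a (ρ_m − ρ_c).
a = d (ρ_c − ρ_w)/(ρ_m − ρ_c) = 4.5 km × 1750/470 = 16.8 km.

16.8 km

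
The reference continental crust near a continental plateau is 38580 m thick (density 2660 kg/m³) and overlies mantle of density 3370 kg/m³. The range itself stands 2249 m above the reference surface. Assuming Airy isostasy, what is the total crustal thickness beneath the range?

49300 m

Root depth r = h ρ_c / (ρ_m − ρ_c) = 2249 m × 2660 / 710 = 8426 m.
Total thickness = T + h + r = 38580 m + 2249 m + 8426 m = 49300 m.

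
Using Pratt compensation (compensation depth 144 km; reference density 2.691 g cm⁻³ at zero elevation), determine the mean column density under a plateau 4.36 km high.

Pratt balance: ρ_ref D = ρ (D + h).
ρ = ρ_ref D/(D + h) = 2.691 × 144 km/(144 km + 4.36 km) = 2.61 g cm⁻³.

2.61 g cm⁻³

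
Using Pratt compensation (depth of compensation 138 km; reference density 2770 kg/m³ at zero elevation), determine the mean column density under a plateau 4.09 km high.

Pratt balance: ρ_ref D = ρ (D + h).
ρ = ρ_ref D/(D + h) = 2770 × 138 km/(138 km + 4.09 km) = 2690 kg/m³.

2690 kg/m³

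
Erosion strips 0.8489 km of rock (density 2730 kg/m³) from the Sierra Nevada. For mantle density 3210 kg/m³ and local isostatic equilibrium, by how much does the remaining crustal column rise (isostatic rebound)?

Unloading: uplift u = e ρ_c/ρ_m = 0.8489 km × 2730/3210 = 0.722 km.

0.722 km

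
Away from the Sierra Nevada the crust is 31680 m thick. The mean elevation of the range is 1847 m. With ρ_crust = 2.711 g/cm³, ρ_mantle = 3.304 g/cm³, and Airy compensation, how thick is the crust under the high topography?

42000 m

Root depth r = h ρ_c / (ρ_m − ρ_c) = 1847 m × 2.711 / 0.593 = 8444 m.
Total thickness = T + h + r = 31680 m + 1847 m + 8444 m = 42000 m.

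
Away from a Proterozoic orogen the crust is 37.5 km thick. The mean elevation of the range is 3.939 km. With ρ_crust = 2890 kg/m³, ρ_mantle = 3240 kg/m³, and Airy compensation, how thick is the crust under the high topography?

Root depth r = h ρ_c / (ρ_m − ρ_c) = 3.939 km × 2890 / 350 = 32.52 km.
Total thickness = T + h + r = 37.5 km + 3.939 km + 32.52 km = 74 km.

74 km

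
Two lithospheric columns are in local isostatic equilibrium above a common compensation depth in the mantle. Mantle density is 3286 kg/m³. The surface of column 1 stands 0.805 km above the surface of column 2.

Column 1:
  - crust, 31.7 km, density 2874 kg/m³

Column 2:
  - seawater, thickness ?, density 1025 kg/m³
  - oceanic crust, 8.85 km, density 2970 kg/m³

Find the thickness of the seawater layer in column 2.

Take the compensation level at the base of the deeper column (depth z_c below the surface of column 1) and equate Σ ρ_i t_i down to z_c; mantle fills any gap and the z_c terms cancel.
Column 1: 31.7×2874 + (z_c − 31.7)×3286
Column 2: 0.805×0 + x×1025 + 8.85×2970 + (z_c − 0.805 − 8.85 − x)×3286
The z_c×3286 term appears on both sides and cancels. Collect the known terms of each column as K = Σ(ρt)_known − 3286 × (depth of known layers): K_1 = 91105.8 − 3286×31.7 = −13060.4; K_2 = 26284.5 − 3286×(0.805 + 8.85) = −5441.83.
Balance: K_1 = K_2 − x×(3286 − 1025), so x = (K_2 − K_1)/(3286 − 1025) = 7618.57/2261 = 3.37 km.

3.37 km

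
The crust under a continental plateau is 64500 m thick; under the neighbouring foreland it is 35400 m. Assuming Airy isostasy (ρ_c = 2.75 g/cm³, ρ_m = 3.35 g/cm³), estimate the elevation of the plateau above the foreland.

Excess crust Δ = 64500 m − 35400 m = 29100 m, split between elevation h and root r with h + r = Δ.
Airy balance ρ_c h = (ρ_m − ρ_c) r gives r = h ρ_c/(ρ_m − ρ_c), so h (1 + ρ_c/(ρ_m − ρ_c)) = Δ, i.e. h = Δ (ρ_m − ρ_c)/ρ_m.
h = 29100 m × 0.6/3.35 = 5210 m.

5210 m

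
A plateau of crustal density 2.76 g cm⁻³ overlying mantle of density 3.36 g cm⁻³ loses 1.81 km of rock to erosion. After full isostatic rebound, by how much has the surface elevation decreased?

Rebound u = e ρ_c/ρ_m = 1.81 km × 2.76/3.36 = 1.487 km.
Net surface drop = e − u = 1.81 km − 1.487 km = e (ρ_m − ρ_c)/ρ_m = 0.323 km.

0.323 km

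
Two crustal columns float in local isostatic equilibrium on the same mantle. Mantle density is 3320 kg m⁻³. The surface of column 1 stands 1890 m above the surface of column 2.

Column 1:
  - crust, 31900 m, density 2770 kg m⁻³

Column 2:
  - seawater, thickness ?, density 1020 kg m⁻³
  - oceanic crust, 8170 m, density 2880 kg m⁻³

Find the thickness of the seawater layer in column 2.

3340 m

Take the compensation level at the base of the deeper column (depth z_c below the surface of column 1) and equate Σ ρ_i t_i down to z_c; mantle fills any gap and the z_c terms cancel.
Column 1: 31900×2770 + (z_c − 31900)×3320
Column 2: 1890×0 + x×1020 + 8170×2880 + (z_c − 1890 − 8170 − x)×3320
The z_c×3320 term appears on both sides and cancels. Collect the known terms of each column as K = Σ(ρt)_known − 3320 × (depth of known layers): K_1 = 88363000 − 3320×31900 = −17545000; K_2 = 23529600 − 3320×(1890 + 8170) = −9869600.
Balance: K_1 = K_2 − x×(3320 − 1020), so x = (K_2 − K_1)/(3320 − 1020) = 7675400/2300 = 3340 m.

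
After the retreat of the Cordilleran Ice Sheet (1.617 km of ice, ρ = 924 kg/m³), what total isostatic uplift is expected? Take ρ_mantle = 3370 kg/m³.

Removing the load lets mantle flow back in; uplift u satisfies ρ_ice t = ρ_m u.
u = t ρ_ice/ρ_m = 1.617 km × 924/3370 = 0.443 km.

0.443 km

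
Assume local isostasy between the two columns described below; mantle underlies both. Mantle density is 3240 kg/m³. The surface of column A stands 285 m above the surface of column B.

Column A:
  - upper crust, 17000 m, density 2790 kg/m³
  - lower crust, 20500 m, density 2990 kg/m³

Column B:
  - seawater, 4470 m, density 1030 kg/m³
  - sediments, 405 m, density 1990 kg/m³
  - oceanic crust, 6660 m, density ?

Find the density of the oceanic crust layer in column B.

3020 kg/m³

Take the compensation level at the base of the deeper column (depth z_c below the surface of column A) and equate Σ ρ_i t_i down to z_c; mantle fills any gap and the z_c terms cancel.
Column A: 17000×2790 + 20500×2990 + (z_c − 37500)×3240
Column B: 285×0 + 4470×1030 + 405×1990 + 6660×ρ + (z_c − 285 − 11535)×3240
The z_c×3240 term appears on both sides and cancels. Collect the known terms of each column as K = Σ(ρt)_known − 3240 × (depth of known layers): K_A = 108725000 − 3240×37500 = −12775000; K_B = 5410050 − 3240×(285 + 11535) = −32886750.
Balance: K_A = K_B + 6660×ρ, so ρ = (K_A − K_B)/6660 = 20111800/6660 = 3020 kg/m³.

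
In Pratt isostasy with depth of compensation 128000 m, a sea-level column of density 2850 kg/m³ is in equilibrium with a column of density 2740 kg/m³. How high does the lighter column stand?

5140 m

ρ_ref D = ρ (D + h) → h = D (ρ_ref − ρ)/ρ.
h = 128000 m × (2850 − 2740)/2740 = 5140 m.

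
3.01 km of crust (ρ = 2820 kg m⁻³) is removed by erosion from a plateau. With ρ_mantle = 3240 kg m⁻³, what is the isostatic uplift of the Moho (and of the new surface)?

2.62 km

Unloading: uplift u = e ρ_c/ρ_m = 3.01 km × 2820/3240 = 2.62 km.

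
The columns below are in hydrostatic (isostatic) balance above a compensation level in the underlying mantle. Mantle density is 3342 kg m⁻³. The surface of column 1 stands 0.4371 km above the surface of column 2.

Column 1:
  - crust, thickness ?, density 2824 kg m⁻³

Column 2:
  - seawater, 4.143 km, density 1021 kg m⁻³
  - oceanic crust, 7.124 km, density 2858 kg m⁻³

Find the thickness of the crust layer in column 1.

Take the compensation level at the base of the deeper column (depth z_c below the surface of column 1) and equate Σ ρ_i t_i down to z_c; mantle fills any gap and the z_c terms cancel.
Column 1: x×2824 + (z_c − 0 − x)×3342
Column 2: 0.4371×0 + 4.143×1021 + 7.124×2858 + (z_c − 0.4371 − 11.267)×3342
The z_c×3342 term appears on both sides and cancels. Collect the known terms of each column as K = Σ(ρt)_known − 3342 × (depth of known layers): K_1 = 0 − 3342×0 = 0; K_2 = 24590.395 − 3342×(0.4371 + 11.267) = −14524.7072.
Balance: K_1 − x×(3342 − 2824) = K_2, so x = (K_1 − K_2)/(3342 − 2824) = 14524.7/518 = 28 km.

28 km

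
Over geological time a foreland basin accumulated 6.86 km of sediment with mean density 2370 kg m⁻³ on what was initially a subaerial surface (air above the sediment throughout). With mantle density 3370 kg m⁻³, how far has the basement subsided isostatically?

Subaerial load: s = t ρ_sed / ρ_m = 6.86 km × 2370/3370 = 4.82 km.

4.82 km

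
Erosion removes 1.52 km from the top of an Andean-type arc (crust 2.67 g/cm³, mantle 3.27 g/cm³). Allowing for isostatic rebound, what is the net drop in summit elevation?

0.279 km

Rebound u = e ρ_c/ρ_m = 1.52 km × 2.67/3.27 = 1.241 km.
Net surface drop = e − u = 1.52 km − 1.241 km = e (ρ_m − ρ_c)/ρ_m = 0.279 km.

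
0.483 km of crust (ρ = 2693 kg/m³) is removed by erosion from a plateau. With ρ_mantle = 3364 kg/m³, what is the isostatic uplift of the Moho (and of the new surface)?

0.387 km

Unloading: uplift u = e ρ_c/ρ_m = 0.483 km × 2693/3364 = 0.387 km.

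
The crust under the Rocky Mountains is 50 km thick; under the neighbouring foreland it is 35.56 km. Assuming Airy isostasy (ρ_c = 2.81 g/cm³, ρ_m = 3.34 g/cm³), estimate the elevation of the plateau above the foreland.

2.29 km

Excess crust Δ = 50 km − 35.56 km = 14.44 km, split between elevation h and root r with h + r = Δ.
Airy balance ρ_c h = (ρ_m − ρ_c) r gives r = h ρ_c/(ρ_m − ρ_c), so h (1 + ρ_c/(ρ_m − ρ_c)) = Δ, i.e. h = Δ (ρ_m − ρ_c)/ρ_m.
h = 14.44 km × 0.53/3.34 = 2.29 km.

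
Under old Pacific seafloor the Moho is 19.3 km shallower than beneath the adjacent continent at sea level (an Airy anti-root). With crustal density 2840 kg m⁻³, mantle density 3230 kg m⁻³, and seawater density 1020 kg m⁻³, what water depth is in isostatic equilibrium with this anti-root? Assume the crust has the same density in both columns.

4.14 km

Replacing a thickness d of crust by seawater at the top must be balanced by replacing crust with mantle at the base: d (ρ_c − ρ_w) = a (ρ_m − ρ_c).
d = a (ρ_m − ρ_c)/(ρ_c − ρ_w) = 19.3 km × 390/1820 = 4.14 km.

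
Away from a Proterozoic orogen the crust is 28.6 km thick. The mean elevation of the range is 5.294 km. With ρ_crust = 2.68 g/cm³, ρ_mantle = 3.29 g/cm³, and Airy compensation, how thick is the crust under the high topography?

Root depth r = h ρ_c / (ρ_m − ρ_c) = 5.294 km × 2.68 / 0.61 = 23.26 km.
Total thickness = T + h + r = 28.6 km + 5.294 km + 23.26 km = 57.2 km.

57.2 km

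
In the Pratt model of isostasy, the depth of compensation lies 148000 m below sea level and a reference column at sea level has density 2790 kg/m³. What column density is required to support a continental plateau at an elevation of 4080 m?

Pratt balance: ρ_ref D = ρ (D + h).
ρ = ρ_ref D/(D + h) = 2790 × 148000 m/(148000 m + 4080 m) = 2720 kg/m³.

2720 kg/m³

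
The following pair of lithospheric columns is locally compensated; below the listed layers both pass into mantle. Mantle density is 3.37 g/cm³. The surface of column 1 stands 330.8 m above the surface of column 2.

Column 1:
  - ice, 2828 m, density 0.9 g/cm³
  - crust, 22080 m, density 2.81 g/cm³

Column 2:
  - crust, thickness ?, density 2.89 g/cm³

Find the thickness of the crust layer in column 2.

Take the compensation level at the base of the deeper column (depth z_c below the surface of column 1) and equate Σ ρ_i t_i down to z_c; mantle fills any gap and the z_c terms cancel.
Column 1: 2828×0.9 + 22080×2.81 + (z_c − 24908)×3.37
Column 2: 330.8×0 + x×2.89 + (z_c − 330.8 − 0 − x)×3.37
The z_c×3.37 term appears on both sides and cancels. Collect the known terms of each column as K = Σ(ρt)_known − 3.37 × (depth of known layers): K_1 = 64590 − 3.37×24908 = −19349.96; K_2 = 0 − 3.37×(330.8 + 0) = −1114.796.
Balance: K_1 = K_2 − x×(3.37 − 2.89), so x = (K_2 − K_1)/(3.37 − 2.89) = 18235.2/0.48 = 38000 m.

38000 m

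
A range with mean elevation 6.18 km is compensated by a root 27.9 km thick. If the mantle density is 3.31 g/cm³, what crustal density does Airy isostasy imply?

2.71 g/cm³

ρ_c h = (ρ_m − ρ_c) r → ρ_c (h + r) = ρ_m r → ρ_c = ρ_m r / (h + r).
ρ_c = 3.31 × 27.9 km / (6.18 km + 27.9 km) = 2.71 g/cm³.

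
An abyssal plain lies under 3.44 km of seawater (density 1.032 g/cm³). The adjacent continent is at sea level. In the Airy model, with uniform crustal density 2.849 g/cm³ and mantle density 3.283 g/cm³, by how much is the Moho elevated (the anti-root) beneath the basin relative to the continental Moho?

Equating mass per unit area of the two columns: replacing crust with seawater at the top is compensated by replacing crust with mantle at the base: d (ρ_c − ρ_w) = a (ρ_m − ρ_c).
a = d (ρ_c − ρ_w)/(ρ_m − ρ_c) = 3.44 km × 1.817/0.434 = 14.4 km.

14.4 km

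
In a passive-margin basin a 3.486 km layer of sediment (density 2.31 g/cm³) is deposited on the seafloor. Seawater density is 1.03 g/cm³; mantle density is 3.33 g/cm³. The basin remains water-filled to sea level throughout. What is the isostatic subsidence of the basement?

1.94 km

Submarine loading: the sediment displaces seawater, and the subsidence is in turn flooded, so s (ρ_m − ρ_w) = t (ρ_sed − ρ_w).
s = 3.486 km × (2.31 − 1.03) / (3.33 − 1.03) = 1.94 km.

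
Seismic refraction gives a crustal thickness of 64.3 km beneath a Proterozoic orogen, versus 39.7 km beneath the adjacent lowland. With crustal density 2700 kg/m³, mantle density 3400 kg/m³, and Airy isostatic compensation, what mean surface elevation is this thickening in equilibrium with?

Excess crust Δ = 64.3 km − 39.7 km = 24.6 km, split between elevation h and root r with h + r = Δ.
Airy balance ρ_c h = (ρ_m − ρ_c) r gives r = h ρ_c/(ρ_m − ρ_c), so h (1 + ρ_c/(ρ_m − ρ_c)) = Δ, i.e. h = Δ (ρ_m − ρ_c)/ρ_m.
h = 24.6 km × 700/3400 = 5.06 km.

5.06 km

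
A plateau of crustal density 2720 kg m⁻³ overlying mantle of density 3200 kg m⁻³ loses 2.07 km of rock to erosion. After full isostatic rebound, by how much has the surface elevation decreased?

Rebound u = e ρ_c/ρ_m = 2.07 km × 2720/3200 = 1.76 km.
Net surface drop = e − u = 2.07 km − 1.76 km = e (ρ_m − ρ_c)/ρ_m = 0.31 km.

0.31 km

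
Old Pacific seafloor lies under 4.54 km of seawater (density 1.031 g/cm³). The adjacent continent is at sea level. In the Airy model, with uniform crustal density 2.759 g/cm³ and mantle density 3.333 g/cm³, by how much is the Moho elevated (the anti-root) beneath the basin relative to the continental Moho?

By Archimedes' principle applied to the lithosphere: replacing crust with seawater at the top is compensated by replacing crust with mantle at the base: d (ρ_c − ρ_w) = a (ρ_m − ρ_c).
a = d (ρ_c − ρ_w)/(ρ_m − ρ_c) = 4.54 km × 1.728/0.574 = 13.7 km.

13.7 km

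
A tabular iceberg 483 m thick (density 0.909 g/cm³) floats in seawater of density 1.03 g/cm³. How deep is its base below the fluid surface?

Draft d = t ρ_obj/ρ_fluid = 483 m × 0.909/1.03 = 426 m.

426 m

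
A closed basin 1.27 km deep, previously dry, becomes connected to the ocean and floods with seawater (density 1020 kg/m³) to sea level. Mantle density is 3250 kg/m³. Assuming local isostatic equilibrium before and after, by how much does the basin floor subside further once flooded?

0.581 km

After flooding the water column is d + s deep. Its weight must equal the weight of mantle displaced by the extra subsidence s: (d + s) ρ_w = s ρ_m.
s = d ρ_w / (ρ_m − ρ_w) = 1.27 km × 1020/(3250 − 1020) = 0.581 km.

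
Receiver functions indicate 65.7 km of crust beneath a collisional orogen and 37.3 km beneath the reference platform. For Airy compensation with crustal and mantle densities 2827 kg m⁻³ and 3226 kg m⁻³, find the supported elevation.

3.51 km

Excess crust Δ = 65.7 km − 37.3 km = 28.4 km, split between elevation h and root r with h + r = Δ.
Airy balance ρ_c h = (ρ_m − ρ_c) r gives r = h ρ_c/(ρ_m − ρ_c), so h (1 + ρ_c/(ρ_m − ρ_c)) = Δ, i.e. h = Δ (ρ_m − ρ_c)/ρ_m.
h = 28.4 km × 399/3226 = 3.51 km.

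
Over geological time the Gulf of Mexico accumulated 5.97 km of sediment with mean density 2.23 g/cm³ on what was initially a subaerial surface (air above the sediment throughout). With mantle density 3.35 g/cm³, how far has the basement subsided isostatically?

Subaerial load: s = t ρ_sed / ρ_m = 5.97 km × 2.23/3.35 = 3.97 km.

3.97 km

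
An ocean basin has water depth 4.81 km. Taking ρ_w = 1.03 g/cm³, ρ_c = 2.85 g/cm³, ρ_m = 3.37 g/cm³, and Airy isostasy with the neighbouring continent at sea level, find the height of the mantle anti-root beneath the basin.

16.8 km

In Airy isostatic equilibrium: replacing crust with seawater at the top is compensated by replacing crust with mantle at the base: d (ρ_c − ρ_w) = a (ρ_m − ρ_c).
a = d (ρ_c − ρ_w)/(ρ_m − ρ_c) = 4.81 km × 1.82/0.52 = 16.8 km.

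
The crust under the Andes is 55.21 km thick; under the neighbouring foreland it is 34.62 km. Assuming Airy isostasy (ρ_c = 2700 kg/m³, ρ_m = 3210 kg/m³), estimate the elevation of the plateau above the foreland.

Excess crust Δ = 55.21 km − 34.62 km = 20.59 km, split between elevation h and root r with h + r = Δ.
Airy balance ρ_c h = (ρ_m − ρ_c) r gives r = h ρ_c/(ρ_m − ρ_c), so h (1 + ρ_c/(ρ_m − ρ_c)) = Δ, i.e. h = Δ (ρ_m − ρ_c)/ρ_m.
h = 20.59 km × 510/3210 = 3.27 km.

3.27 km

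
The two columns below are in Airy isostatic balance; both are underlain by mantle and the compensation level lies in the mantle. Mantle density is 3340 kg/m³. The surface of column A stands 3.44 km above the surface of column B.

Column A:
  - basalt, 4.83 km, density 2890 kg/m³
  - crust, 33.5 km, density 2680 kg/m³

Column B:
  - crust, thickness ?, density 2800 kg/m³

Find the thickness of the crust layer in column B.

23.7 km

Take the compensation level at the base of the deeper column (depth z_c below the surface of column A) and equate Σ ρ_i t_i down to z_c; mantle fills any gap and the z_c terms cancel.
Column A: 4.83×2890 + 33.5×2680 + (z_c − 38.33)×3340
Column B: 3.44×0 + x×2800 + (z_c − 3.44 − 0 − x)×3340
The z_c×3340 term appears on both sides and cancels. Collect the known terms of each column as K = Σ(ρt)_known − 3340 × (depth of known layers): K_A = 103738.7 − 3340×38.33 = −24283.5; K_B = 0 − 3340×(3.44 + 0) = −11489.6.
Balance: K_A = K_B − x×(3340 − 2800), so x = (K_B − K_A)/(3340 − 2800) = 12793.9/540 = 23.7 km.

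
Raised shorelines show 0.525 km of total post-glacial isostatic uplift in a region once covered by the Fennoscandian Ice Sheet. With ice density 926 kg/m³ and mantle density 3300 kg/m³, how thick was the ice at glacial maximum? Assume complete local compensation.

u = t ρ_ice/ρ_m → t = u ρ_m/ρ_ice = 0.525 km × 3300/926 = 1.87 km.

1.87 km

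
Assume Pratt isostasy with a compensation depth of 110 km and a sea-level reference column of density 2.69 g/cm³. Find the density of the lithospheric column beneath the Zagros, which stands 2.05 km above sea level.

Pratt balance: ρ_ref D = ρ (D + h).
ρ = ρ_ref D/(D + h) = 2.69 × 110 km/(110 km + 2.05 km) = 2.64 g/cm³.

2.64 g/cm³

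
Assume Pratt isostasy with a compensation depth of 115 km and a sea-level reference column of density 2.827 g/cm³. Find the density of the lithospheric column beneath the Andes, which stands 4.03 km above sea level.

Pratt balance: ρ_ref D = ρ (D + h).
ρ = ρ_ref D/(D + h) = 2.827 × 115 km/(115 km + 4.03 km) = 2.73 g/cm³.

2.73 g/cm³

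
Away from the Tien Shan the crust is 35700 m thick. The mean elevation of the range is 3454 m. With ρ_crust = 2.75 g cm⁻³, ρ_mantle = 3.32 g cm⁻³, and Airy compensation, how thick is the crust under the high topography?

55800 m

Root depth r = h ρ_c / (ρ_m − ρ_c) = 3454 m × 2.75 / 0.57 = 16660 m.
Total thickness = T + h + r = 35700 m + 3454 m + 16660 m = 55800 m.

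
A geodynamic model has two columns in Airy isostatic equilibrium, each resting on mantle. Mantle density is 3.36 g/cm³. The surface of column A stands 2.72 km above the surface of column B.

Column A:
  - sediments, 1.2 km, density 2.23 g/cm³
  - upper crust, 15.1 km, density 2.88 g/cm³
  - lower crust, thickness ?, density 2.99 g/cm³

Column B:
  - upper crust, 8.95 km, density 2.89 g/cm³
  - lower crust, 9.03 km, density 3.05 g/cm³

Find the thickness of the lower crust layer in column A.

20.4 km

Take the compensation level at the base of the deeper column (depth z_c below the surface of column A) and equate Σ ρ_i t_i down to z_c; mantle fills any gap and the z_c terms cancel.
Column A: 1.2×2.23 + 15.1×2.88 + x×2.99 + (z_c − 16.3 − x)×3.36
Column B: 2.72×0 + 8.95×2.89 + 9.03×3.05 + (z_c − 2.72 − 17.98)×3.36
The z_c×3.36 term appears on both sides and cancels. Collect the known terms of each column as K = Σ(ρt)_known − 3.36 × (depth of known layers): K_A = 46.164 − 3.36×16.3 = −8.604; K_B = 53.407 − 3.36×(2.72 + 17.98) = −16.145.
Balance: K_A − x×(3.36 − 2.99) = K_B, so x = (K_A − K_B)/(3.36 − 2.99) = 7.541/0.37 = 20.4 km.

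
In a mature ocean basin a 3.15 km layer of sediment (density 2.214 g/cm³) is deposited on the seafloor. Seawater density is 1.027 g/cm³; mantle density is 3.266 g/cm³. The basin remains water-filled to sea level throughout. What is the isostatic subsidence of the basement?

1.67 km

Submarine loading: the sediment displaces seawater, and the subsidence is in turn flooded, so s (ρ_m − ρ_w) = t (ρ_sed − ρ_w).
s = 3.15 km × (2.214 − 1.027) / (3.266 − 1.027) = 1.67 km.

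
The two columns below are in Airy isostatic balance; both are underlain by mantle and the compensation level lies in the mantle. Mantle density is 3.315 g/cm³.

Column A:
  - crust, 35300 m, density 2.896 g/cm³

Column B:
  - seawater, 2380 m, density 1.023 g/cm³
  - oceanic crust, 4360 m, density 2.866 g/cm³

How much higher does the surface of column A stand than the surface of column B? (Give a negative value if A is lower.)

2230 m

For any compensation level in the mantle, the mantle terms cancel and isostasy reduces to e = (Σt_A − Σt_B) − (Σ(ρt)_A − Σ(ρt)_B) / ρ_m.
Σt_A = 35300 m; Σt_B = 6740 m; Σ(ρt)_A = 102228.8; Σ(ρt)_B = 14930.5 (in m·g/cm³).
e = (35300 − 6740) − (102228.8 − 14930.5) / 3.315 = 2230 m.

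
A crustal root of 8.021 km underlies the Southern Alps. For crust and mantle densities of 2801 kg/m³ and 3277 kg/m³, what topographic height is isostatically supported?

1.36 km

Balancing pressure at the compensation depth: ρ_c h = (ρ_m − ρ_c) r.
h = r (ρ_m − ρ_c) / ρ_c = 8.021 km × (3277 − 2801) / 2801 = 1.36 km.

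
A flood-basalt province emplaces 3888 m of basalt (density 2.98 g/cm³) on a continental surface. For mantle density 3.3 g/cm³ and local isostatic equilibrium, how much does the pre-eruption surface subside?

Subaerial loading: s = t ρ_load / ρ_m.
s = 3888 m × 2.98/3.3 = 3510 m.

3510 m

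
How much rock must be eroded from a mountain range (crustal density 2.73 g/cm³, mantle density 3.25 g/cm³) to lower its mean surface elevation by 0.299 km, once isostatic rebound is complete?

1.87 km

Net drop Δ = e − u = e − e ρ_c/ρ_m = e (ρ_m − ρ_c)/ρ_m.
e = Δ ρ_m/(ρ_m − ρ_c) = 0.299 km × 3.25/0.52 = 1.87 km.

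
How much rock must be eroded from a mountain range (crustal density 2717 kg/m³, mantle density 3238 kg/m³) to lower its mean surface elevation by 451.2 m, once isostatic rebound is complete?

2800 m

Net drop Δ = e − u = e − e ρ_c/ρ_m = e (ρ_m − ρ_c)/ρ_m.
e = Δ ρ_m/(ρ_m − ρ_c) = 451.2 m × 3238/521 = 2800 m.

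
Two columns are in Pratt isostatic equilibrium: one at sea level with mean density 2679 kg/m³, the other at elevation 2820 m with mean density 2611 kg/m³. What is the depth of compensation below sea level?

108000 m

ρ_ref D = ρ (D + h) → D (ρ_ref − ρ) = ρ h.
D = ρ h/(ρ_ref − ρ) = 2611 × 2820 m/(2679 − 2611) = 108000 m.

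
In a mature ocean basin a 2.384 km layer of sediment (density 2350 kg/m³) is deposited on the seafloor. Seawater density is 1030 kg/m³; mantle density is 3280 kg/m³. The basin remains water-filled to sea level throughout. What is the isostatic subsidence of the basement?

1.4 km

Submarine loading: the sediment displaces seawater, and the subsidence is in turn flooded, so s (ρ_m − ρ_w) = t (ρ_sed − ρ_w).
s = 2.384 km × (2350 − 1030) / (3280 − 1030) = 1.4 km.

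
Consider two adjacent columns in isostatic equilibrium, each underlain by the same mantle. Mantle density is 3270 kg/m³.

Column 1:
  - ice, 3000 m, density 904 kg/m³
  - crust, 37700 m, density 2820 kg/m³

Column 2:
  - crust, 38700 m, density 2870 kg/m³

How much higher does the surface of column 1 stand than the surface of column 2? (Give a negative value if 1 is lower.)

2620 m

For any compensation level in the mantle, the mantle terms cancel and isostasy reduces to e = (Σt_1 − Σt_2) − (Σ(ρt)_1 − Σ(ρt)_2) / ρ_m.
Σt_1 = 40700 m; Σt_2 = 38700 m; Σ(ρt)_1 = 109026000; Σ(ρt)_2 = 111069000 (in m·kg/m³).
e = (40700 − 38700) − (109026000 − 111069000) / 3270 = 2620 m.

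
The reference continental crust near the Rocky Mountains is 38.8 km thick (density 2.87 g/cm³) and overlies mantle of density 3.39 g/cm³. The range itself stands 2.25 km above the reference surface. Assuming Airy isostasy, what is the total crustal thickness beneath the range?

53.5 km

Root depth r = h ρ_c / (ρ_m − ρ_c) = 2.25 km × 2.87 / 0.52 = 12.42 km.
Total thickness = T + h + r = 38.8 km + 2.25 km + 12.42 km = 53.5 km.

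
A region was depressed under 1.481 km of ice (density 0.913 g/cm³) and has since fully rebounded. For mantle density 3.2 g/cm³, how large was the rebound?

Removing the load lets mantle flow back in; uplift u satisfies ρ_ice t = ρ_m u.
u = t ρ_ice/ρ_m = 1.481 km × 0.913/3.2 = 0.423 km.

0.423 km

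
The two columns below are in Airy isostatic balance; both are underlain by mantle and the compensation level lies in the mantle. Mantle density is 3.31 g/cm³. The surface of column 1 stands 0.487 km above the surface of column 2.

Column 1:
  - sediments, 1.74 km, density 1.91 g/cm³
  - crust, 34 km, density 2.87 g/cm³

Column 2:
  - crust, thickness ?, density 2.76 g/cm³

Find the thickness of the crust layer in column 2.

Take the compensation level at the base of the deeper column (depth z_c below the surface of column 1) and equate Σ ρ_i t_i down to z_c; mantle fills any gap and the z_c terms cancel.
Column 1: 1.74×1.91 + 34×2.87 + (z_c − 35.74)×3.31
Column 2: 0.487×0 + x×2.76 + (z_c − 0.487 − 0 − x)×3.31
The z_c×3.31 term appears on both sides and cancels. Collect the known terms of each column as K = Σ(ρt)_known − 3.31 × (depth of known layers): K_1 = 100.9034 − 3.31×35.74 = −17.396; K_2 = 0 − 3.31×(0.487 + 0) = −1.61197.
Balance: K_1 = K_2 − x×(3.31 − 2.76), so x = (K_2 − K_1)/(3.31 − 2.76) = 15.784/0.55 = 28.7 km.

28.7 km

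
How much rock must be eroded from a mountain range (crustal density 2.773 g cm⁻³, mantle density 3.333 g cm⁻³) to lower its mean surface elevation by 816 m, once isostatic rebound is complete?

Net drop Δ = e − u = e − e ρ_c/ρ_m = e (ρ_m − ρ_c)/ρ_m.
e = Δ ρ_m/(ρ_m − ρ_c) = 816 m × 3.333/0.56 = 4860 m.

4860 m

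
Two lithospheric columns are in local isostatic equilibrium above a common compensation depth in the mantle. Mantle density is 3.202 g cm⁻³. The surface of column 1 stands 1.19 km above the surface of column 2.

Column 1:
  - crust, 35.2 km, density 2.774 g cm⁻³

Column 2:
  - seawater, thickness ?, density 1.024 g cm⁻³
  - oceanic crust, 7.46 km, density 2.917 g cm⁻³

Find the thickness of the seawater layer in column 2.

Take the compensation level at the base of the deeper column (depth z_c below the surface of column 1) and equate Σ ρ_i t_i down to z_c; mantle fills any gap and the z_c terms cancel.
Column 1: 35.2×2.774 + (z_c − 35.2)×3.202
Column 2: 1.19×0 + x×1.024 + 7.46×2.917 + (z_c − 1.19 − 7.46 − x)×3.202
The z_c×3.202 term appears on both sides and cancels. Collect the known terms of each column as K = Σ(ρt)_known − 3.202 × (depth of known layers): K_1 = 97.6448 − 3.202×35.2 = −15.0656; K_2 = 21.76082 − 3.202×(1.19 + 7.46) = −5.93648.
Balance: K_1 = K_2 − x×(3.202 − 1.024), so x = (K_2 − K_1)/(3.202 − 1.024) = 9.12912/2.178 = 4.19 km.

4.19 km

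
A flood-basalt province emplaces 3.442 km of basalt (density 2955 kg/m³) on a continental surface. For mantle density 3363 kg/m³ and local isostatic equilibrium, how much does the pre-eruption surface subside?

Subaerial loading: s = t ρ_load / ρ_m.
s = 3.442 km × 2955/3363 = 3.02 km.

3.02 km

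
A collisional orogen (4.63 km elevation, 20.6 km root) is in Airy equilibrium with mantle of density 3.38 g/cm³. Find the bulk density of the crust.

ρ_c h = (ρ_m − ρ_c) r → ρ_c (h + r) = ρ_m r → ρ_c = ρ_m r / (h + r).
ρ_c = 3.38 × 20.6 km / (4.63 km + 20.6 km) = 2.76 g/cm³.

2.76 g/cm³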